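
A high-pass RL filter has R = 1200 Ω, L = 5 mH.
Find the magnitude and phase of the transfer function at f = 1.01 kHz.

Step 1 — Angular frequency: ω = 2π·1010 = 6346 rad/s.
Step 2 — Transfer function: H(jω) = jωL/(R + jωL).
Step 3 — Numerator jωL = j·31.73; denominator R + jωL = 1200 + j31.73.
Step 4 — H = 0.0006987 + j0.02642.
Step 5 — Magnitude: |H| = 0.02643 (-31.6 dB); phase: φ = 88.5°.

|H| = 0.02643 (-31.6 dB), φ = 88.5°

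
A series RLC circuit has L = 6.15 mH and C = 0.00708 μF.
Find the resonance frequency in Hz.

Step 1 — Resonance condition Im(Z)=0 gives ω₀ = 1/√(LC).
Step 2 — ω₀ = 1/√(0.00615·7.08e-09) = 1.515e+05 rad/s.
Step 3 — f₀ = ω₀/(2π) = 2.412e+04 Hz.

f₀ = 2.412e+04 Hz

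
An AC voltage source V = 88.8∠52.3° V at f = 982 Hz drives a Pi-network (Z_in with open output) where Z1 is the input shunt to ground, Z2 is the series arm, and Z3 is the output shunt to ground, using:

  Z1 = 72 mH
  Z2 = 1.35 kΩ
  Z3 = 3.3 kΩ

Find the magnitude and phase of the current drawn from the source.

Step 1 — Angular frequency: ω = 2π·f = 2π·982 = 6170 rad/s.
Step 2 — Component impedances:
  Z1: Z = jωL = j·6170·0.072 = 0 + j444.2 Ω
  Z2: Z = R = 1350 Ω
  Z3: Z = R = 3300 Ω
Step 3 — With open output, the series arm Z2 and the output shunt Z3 appear in series to ground: Z2 + Z3 = 4650 Ω.
Step 4 — Parallel with input shunt Z1: Z_in = Z1 || (Z2 + Z3) = 42.06 + j440.2 Ω = 442.2∠84.5° Ω.
Step 5 — Source phasor: V = 88.8∠52.3° V = 54.3 + j70.26 V.
Step 6 — Ohm's law: I = V / Z_total = (54.3 + j70.26) / (42.06 + j440.2) = 0.1698 - j0.1071 A.
Step 7 — Convert to polar: |I| = 0.2008 A, ∠I = -32.2°.

I = 0.2008∠-32.2° A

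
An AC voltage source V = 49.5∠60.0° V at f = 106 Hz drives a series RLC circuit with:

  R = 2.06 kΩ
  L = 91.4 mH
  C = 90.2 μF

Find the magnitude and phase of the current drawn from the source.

Step 1 — Angular frequency: ω = 2π·f = 2π·106 = 666 rad/s.
Step 2 — Component impedances:
  R: Z = R = 2060 Ω
  L: Z = jωL = j·666·0.0914 = 0 + j60.87 Ω
  C: Z = 1/(jωC) = -j/(ω·C) = 0 - j16.65 Ω
Step 3 — Series combination: Z_total = R + L + C = 2060 + j44.23 Ω = 2060∠1.2° Ω.
Step 4 — Source phasor: V = 49.5∠60.0° V = 24.75 + j42.87 V.
Step 5 — Ohm's law: I = V / Z_total = (24.75 + j42.87) / (2060 + j44.23) = 0.01246 + j0.02054 A.
Step 6 — Convert to polar: |I| = 0.02402 A, ∠I = 58.8°.

I = 0.02402∠58.8° A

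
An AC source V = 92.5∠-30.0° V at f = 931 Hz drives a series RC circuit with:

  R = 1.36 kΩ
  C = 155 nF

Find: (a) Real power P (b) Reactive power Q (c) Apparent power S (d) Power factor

Step 1 — Angular frequency: ω = 2π·f = 2π·931 = 5850 rad/s.
Step 2 — Component impedances:
  R: Z = R = 1360 Ω
  C: Z = 1/(jωC) = -j/(ω·C) = 0 - j1103 Ω
Step 3 — Series combination: Z_total = R + C = 1360 - j1103 Ω = 1751∠-39.0° Ω.
Step 4 — Source phasor: V = 92.5∠-30.0° V = 80.11 - j46.25 V.
Step 5 — Current: I = V / Z = 0.05217 + j0.008301 A = 0.05283∠9.0° A.
Step 6 — Complex power: S = V·I* = 3.795 - j3.078 VA.
Step 7 — Real power: P = Re(S) = 3.795 W.
Step 8 — Reactive power: Q = Im(S) = -3.078 VAR.
Step 9 — Apparent power: |S| = 4.886 VA.
Step 10 — Power factor: PF = P/|S| = 0.7767 (leading).

(a) P = 3.795 W  (b) Q = -3.078 VAR  (c) S = 4.886 VA  (d) PF = 0.7767 (leading)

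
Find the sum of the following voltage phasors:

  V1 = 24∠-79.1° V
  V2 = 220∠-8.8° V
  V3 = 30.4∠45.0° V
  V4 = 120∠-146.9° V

Step 1 — Convert each phasor to rectangular form:
  V1 = 24·(cos(-79.1°) + j·sin(-79.1°)) = 4.538 - j23.57 V
  V2 = 220·(cos(-8.8°) + j·sin(-8.8°)) = 217.4 - j33.66 V
  V3 = 30.4·(cos(45.0°) + j·sin(45.0°)) = 21.5 + j21.5 V
  V4 = 120·(cos(-146.9°) + j·sin(-146.9°)) = -100.5 - j65.53 V
Step 2 — Sum components: V_total = 142.9 - j101.3 V.
Step 3 — Convert to polar: |V_total| = 175.2 V, ∠V_total = -35.3°.

V_total = 175.2∠-35.3° V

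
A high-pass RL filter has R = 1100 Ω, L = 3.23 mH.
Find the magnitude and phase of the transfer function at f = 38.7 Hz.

Step 1 — Angular frequency: ω = 2π·38.7 = 243.2 rad/s.
Step 2 — Transfer function: H(jω) = jωL/(R + jωL).
Step 3 — Numerator jωL = j·0.7854; denominator R + jωL = 1100 + j0.7854.
Step 4 — H = 5.098e-07 + j0.000714.
Step 5 — Magnitude: |H| = 0.000714 (-62.9 dB); phase: φ = 90.0°.

|H| = 0.000714 (-62.9 dB), φ = 90.0°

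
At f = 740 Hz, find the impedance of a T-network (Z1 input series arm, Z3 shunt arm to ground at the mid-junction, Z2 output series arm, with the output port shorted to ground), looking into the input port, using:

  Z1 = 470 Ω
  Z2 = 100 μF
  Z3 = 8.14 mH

Step 1 — Angular frequency: ω = 2π·f = 2π·740 = 4650 rad/s.
Step 2 — Component impedances:
  Z1: Z = R = 470 Ω
  Z2: Z = 1/(jωC) = -j/(ω·C) = 0 - j2.151 Ω
  Z3: Z = jωL = j·4650·0.00814 = 0 + j37.85 Ω
Step 3 — With the output port shorted to ground, the output series arm Z2 runs from the junction to ground; the shunt arm Z3 also runs from the junction to ground. They appear in parallel: Z3 || Z2 = 0 - j2.28 Ω.
Step 4 — Series with input arm Z1: Z_in = Z1 + (Z3 || Z2) = 470 - j2.28 Ω = 470∠-0.3° Ω.

Z = 470 - j2.28 Ω = 470∠-0.3° Ω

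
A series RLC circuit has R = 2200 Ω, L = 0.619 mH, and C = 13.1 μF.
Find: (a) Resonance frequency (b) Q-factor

Step 1 — Resonance condition Im(Z)=0 gives ω₀ = 1/√(LC).
Step 2 — ω₀ = 1/√(0.000619·1.31e-05) = 1.111e+04 rad/s.
Step 3 — f₀ = ω₀/(2π) = 1767 Hz.
Step 4 — Series Q: Q = ω₀L/R = 1.111e+04·0.000619/2200 = 0.003125.

(a) f₀ = 1767 Hz  (b) Q = 0.003125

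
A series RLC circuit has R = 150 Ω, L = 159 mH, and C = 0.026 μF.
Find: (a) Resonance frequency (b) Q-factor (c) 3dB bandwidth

Step 1 — Resonance: ω₀ = 1/√(LC) = 1/√(0.159·2.6e-08) = 1.555e+04 rad/s.
Step 2 — f₀ = ω₀/(2π) = 2475 Hz.
Step 3 — Series Q: Q = ω₀L/R = 1.555e+04·0.159/150 = 16.49.
Step 4 — Bandwidth: Δω = ω₀/Q = 943.4 rad/s; BW = Δω/(2π) = 150.1 Hz.

(a) f₀ = 2475 Hz  (b) Q = 16.49  (c) BW = 150.1 Hz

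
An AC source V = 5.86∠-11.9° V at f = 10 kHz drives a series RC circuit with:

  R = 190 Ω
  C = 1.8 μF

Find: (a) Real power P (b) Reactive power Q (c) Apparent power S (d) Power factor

Step 1 — Angular frequency: ω = 2π·f = 2π·1e+04 = 6.283e+04 rad/s.
Step 2 — Component impedances:
  R: Z = R = 190 Ω
  C: Z = 1/(jωC) = -j/(ω·C) = 0 - j8.842 Ω
Step 3 — Series combination: Z_total = R + C = 190 - j8.842 Ω = 190.2∠-2.7° Ω.
Step 4 — Source phasor: V = 5.86∠-11.9° V = 5.734 - j1.208 V.
Step 5 — Current: I = V / Z = 0.03041 - j0.004945 A = 0.03081∠-9.2° A.
Step 6 — Complex power: S = V·I* = 0.1803 - j0.008393 VA.
Step 7 — Real power: P = Re(S) = 0.1803 W.
Step 8 — Reactive power: Q = Im(S) = -0.008393 VAR.
Step 9 — Apparent power: |S| = 0.1805 VA.
Step 10 — Power factor: PF = P/|S| = 0.9989 (leading).

(a) P = 0.1803 W  (b) Q = -0.008393 VAR  (c) S = 0.1805 VA  (d) PF = 0.9989 (leading)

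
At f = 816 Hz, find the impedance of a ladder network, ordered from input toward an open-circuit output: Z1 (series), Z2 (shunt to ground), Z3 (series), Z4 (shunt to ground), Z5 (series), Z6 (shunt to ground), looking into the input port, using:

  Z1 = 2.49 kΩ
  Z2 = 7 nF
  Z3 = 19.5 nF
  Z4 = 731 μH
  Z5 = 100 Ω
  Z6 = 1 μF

Step 1 — Angular frequency: ω = 2π·f = 2π·816 = 5127 rad/s.
Step 2 — Component impedances:
  Z1: Z = R = 2490 Ω
  Z2: Z = 1/(jωC) = -j/(ω·C) = 0 - j2.786e+04 Ω
  Z3: Z = 1/(jωC) = -j/(ω·C) = 0 - j1e+04 Ω
  Z4: Z = jωL = j·5127·0.000731 = 0 + j3.748 Ω
  Z5: Z = R = 100 Ω
  Z6: Z = 1/(jωC) = -j/(ω·C) = 0 - j195 Ω
Step 3 — Ladder network (open output): work backward from the far end, alternating series and parallel combinations. Z_in = 2490 - j7358 Ω = 7768∠-71.3° Ω.

Z = 2490 - j7358 Ω = 7768∠-71.3° Ω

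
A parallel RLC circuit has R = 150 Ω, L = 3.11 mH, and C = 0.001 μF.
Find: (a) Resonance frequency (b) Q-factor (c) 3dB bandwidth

Step 1 — Resonance: ω₀ = 1/√(LC) = 1/√(0.00311·1e-09) = 5.67e+05 rad/s.
Step 2 — f₀ = ω₀/(2π) = 9.025e+04 Hz.
Step 3 — Parallel Q: Q = R/(ω₀L) = 150/(5.67e+05·0.00311) = 0.08506.
Step 4 — Bandwidth: Δω = ω₀/Q = 6.667e+06 rad/s; BW = Δω/(2π) = 1.061e+06 Hz.

(a) f₀ = 9.025e+04 Hz  (b) Q = 0.08506  (c) BW = 1.061e+06 Hz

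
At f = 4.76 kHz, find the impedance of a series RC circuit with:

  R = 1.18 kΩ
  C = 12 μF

Step 1 — Angular frequency: ω = 2π·f = 2π·4760 = 2.991e+04 rad/s.
Step 2 — Component impedances:
  R: Z = R = 1180 Ω
  C: Z = 1/(jωC) = -j/(ω·C) = 0 - j2.786 Ω
Step 3 — Series combination: Z_total = R + C = 1180 - j2.786 Ω = 1180∠-0.1° Ω.

Z = 1180 - j2.786 Ω = 1180∠-0.1° Ω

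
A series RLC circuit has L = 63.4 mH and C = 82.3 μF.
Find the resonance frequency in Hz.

Step 1 — Resonance condition Im(Z)=0 gives ω₀ = 1/√(LC).
Step 2 — ω₀ = 1/√(0.0634·8.23e-05) = 437.8 rad/s.
Step 3 — f₀ = ω₀/(2π) = 69.67 Hz.

f₀ = 69.67 Hz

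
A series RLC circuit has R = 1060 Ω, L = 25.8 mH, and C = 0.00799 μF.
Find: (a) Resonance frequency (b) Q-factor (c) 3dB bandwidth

Step 1 — Resonance: ω₀ = 1/√(LC) = 1/√(0.0258·7.99e-09) = 6.965e+04 rad/s.
Step 2 — f₀ = ω₀/(2π) = 1.109e+04 Hz.
Step 3 — Series Q: Q = ω₀L/R = 6.965e+04·0.0258/1060 = 1.695.
Step 4 — Bandwidth: Δω = ω₀/Q = 4.109e+04 rad/s; BW = Δω/(2π) = 6539 Hz.

(a) f₀ = 1.109e+04 Hz  (b) Q = 1.695  (c) BW = 6539 Hz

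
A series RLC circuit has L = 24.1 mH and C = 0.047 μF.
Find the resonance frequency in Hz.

Step 1 — Resonance condition Im(Z)=0 gives ω₀ = 1/√(LC).
Step 2 — ω₀ = 1/√(0.0241·4.7e-08) = 2.971e+04 rad/s.
Step 3 — f₀ = ω₀/(2π) = 4729 Hz.

f₀ = 4729 Hz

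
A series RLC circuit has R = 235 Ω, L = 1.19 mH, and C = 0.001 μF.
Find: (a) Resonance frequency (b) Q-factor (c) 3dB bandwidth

Step 1 — Resonance: ω₀ = 1/√(LC) = 1/√(0.00119·1e-09) = 9.167e+05 rad/s.
Step 2 — f₀ = ω₀/(2π) = 1.459e+05 Hz.
Step 3 — Series Q: Q = ω₀L/R = 9.167e+05·0.00119/235 = 4.642.
Step 4 — Bandwidth: Δω = ω₀/Q = 1.975e+05 rad/s; BW = Δω/(2π) = 3.143e+04 Hz.

(a) f₀ = 1.459e+05 Hz  (b) Q = 4.642  (c) BW = 3.143e+04 Hz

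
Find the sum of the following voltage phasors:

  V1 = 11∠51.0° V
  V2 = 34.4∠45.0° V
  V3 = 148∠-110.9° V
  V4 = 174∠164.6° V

Step 1 — Convert each phasor to rectangular form:
  V1 = 11·(cos(51.0°) + j·sin(51.0°)) = 6.923 + j8.549 V
  V2 = 34.4·(cos(45.0°) + j·sin(45.0°)) = 24.32 + j24.32 V
  V3 = 148·(cos(-110.9°) + j·sin(-110.9°)) = -52.8 - j138.3 V
  V4 = 174·(cos(164.6°) + j·sin(164.6°)) = -167.8 + j46.21 V
Step 2 — Sum components: V_total = -189.3 - j59.18 V.
Step 3 — Convert to polar: |V_total| = 198.3 V, ∠V_total = -162.6°.

V_total = 198.3∠-162.6° V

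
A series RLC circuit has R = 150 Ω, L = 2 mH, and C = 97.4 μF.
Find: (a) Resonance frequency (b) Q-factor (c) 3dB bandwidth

Step 1 — Resonance: ω₀ = 1/√(LC) = 1/√(0.002·9.74e-05) = 2266 rad/s.
Step 2 — f₀ = ω₀/(2π) = 360.6 Hz.
Step 3 — Series Q: Q = ω₀L/R = 2266·0.002/150 = 0.03021.
Step 4 — Bandwidth: Δω = ω₀/Q = 7.5e+04 rad/s; BW = Δω/(2π) = 1.194e+04 Hz.

(a) f₀ = 360.6 Hz  (b) Q = 0.03021  (c) BW = 1.194e+04 Hz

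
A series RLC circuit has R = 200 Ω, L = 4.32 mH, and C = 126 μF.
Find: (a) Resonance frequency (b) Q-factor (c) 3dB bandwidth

Step 1 — Resonance: ω₀ = 1/√(LC) = 1/√(0.00432·0.000126) = 1355 rad/s.
Step 2 — f₀ = ω₀/(2π) = 215.7 Hz.
Step 3 — Series Q: Q = ω₀L/R = 1355·0.00432/200 = 0.02928.
Step 4 — Bandwidth: Δω = ω₀/Q = 4.63e+04 rad/s; BW = Δω/(2π) = 7368 Hz.

(a) f₀ = 215.7 Hz  (b) Q = 0.02928  (c) BW = 7368 Hz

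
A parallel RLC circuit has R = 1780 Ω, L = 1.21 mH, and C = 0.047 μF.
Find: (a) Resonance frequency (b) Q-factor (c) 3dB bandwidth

Step 1 — Resonance: ω₀ = 1/√(LC) = 1/√(0.00121·4.7e-08) = 1.326e+05 rad/s.
Step 2 — f₀ = ω₀/(2π) = 2.11e+04 Hz.
Step 3 — Parallel Q: Q = R/(ω₀L) = 1780/(1.326e+05·0.00121) = 11.09.
Step 4 — Bandwidth: Δω = ω₀/Q = 1.195e+04 rad/s; BW = Δω/(2π) = 1902 Hz.

(a) f₀ = 2.11e+04 Hz  (b) Q = 11.09  (c) BW = 1902 Hz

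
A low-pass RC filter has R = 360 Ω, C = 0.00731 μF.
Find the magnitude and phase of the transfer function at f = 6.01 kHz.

Step 1 — Angular frequency: ω = 2π·6010 = 3.776e+04 rad/s.
Step 2 — Transfer function: H(jω) = 1/(1 + jωRC).
Step 3 — Denominator: 1 + jωRC = 1 + j·3.776e+04·360·7.31e-09 = 1 + j0.09937.
Step 4 — H = 0.9902 - j0.0984.
Step 5 — Magnitude: |H| = 0.9951 (-0.0 dB); phase: φ = -5.7°.

|H| = 0.9951 (-0.0 dB), φ = -5.7°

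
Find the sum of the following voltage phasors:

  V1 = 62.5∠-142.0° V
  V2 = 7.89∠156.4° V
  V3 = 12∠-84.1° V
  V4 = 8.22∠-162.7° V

Step 1 — Convert each phasor to rectangular form:
  V1 = 62.5·(cos(-142.0°) + j·sin(-142.0°)) = -49.25 - j38.48 V
  V2 = 7.89·(cos(156.4°) + j·sin(156.4°)) = -7.23 + j3.159 V
  V3 = 12·(cos(-84.1°) + j·sin(-84.1°)) = 1.234 - j11.94 V
  V4 = 8.22·(cos(-162.7°) + j·sin(-162.7°)) = -7.848 - j2.444 V
Step 2 — Sum components: V_total = -63.1 - j49.7 V.
Step 3 — Convert to polar: |V_total| = 80.32 V, ∠V_total = -141.8°.

V_total = 80.32∠-141.8° V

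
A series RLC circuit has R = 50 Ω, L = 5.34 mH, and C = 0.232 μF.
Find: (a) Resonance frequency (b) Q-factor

Step 1 — Resonance condition Im(Z)=0 gives ω₀ = 1/√(LC).
Step 2 — ω₀ = 1/√(0.00534·2.32e-07) = 2.841e+04 rad/s.
Step 3 — f₀ = ω₀/(2π) = 4522 Hz.
Step 4 — Series Q: Q = ω₀L/R = 2.841e+04·0.00534/50 = 3.034.

(a) f₀ = 4522 Hz  (b) Q = 3.034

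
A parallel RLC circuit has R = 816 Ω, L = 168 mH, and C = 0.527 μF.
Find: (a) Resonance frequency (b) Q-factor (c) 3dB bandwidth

Step 1 — Resonance: ω₀ = 1/√(LC) = 1/√(0.168·5.27e-07) = 3361 rad/s.
Step 2 — f₀ = ω₀/(2π) = 534.9 Hz.
Step 3 — Parallel Q: Q = R/(ω₀L) = 816/(3361·0.168) = 1.445.
Step 4 — Bandwidth: Δω = ω₀/Q = 2325 rad/s; BW = Δω/(2π) = 370.1 Hz.

(a) f₀ = 534.9 Hz  (b) Q = 1.445  (c) BW = 370.1 Hz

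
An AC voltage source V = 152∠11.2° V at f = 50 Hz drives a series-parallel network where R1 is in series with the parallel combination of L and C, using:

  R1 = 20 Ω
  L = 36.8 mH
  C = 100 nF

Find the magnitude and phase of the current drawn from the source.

Step 1 — Angular frequency: ω = 2π·f = 2π·50 = 314.2 rad/s.
Step 2 — Component impedances:
  R1: Z = R = 20 Ω
  L: Z = jωL = j·314.2·0.0368 = 0 + j11.56 Ω
  C: Z = 1/(jωC) = -j/(ω·C) = 0 - j3.183e+04 Ω
Step 3 — Parallel branch: L || C = 1/(1/L + 1/C) = 0 + j11.57 Ω.
Step 4 — Series with R1: Z_total = R1 + (L || C) = 20 + j11.57 Ω = 23.1∠30.0° Ω.
Step 5 — Source phasor: V = 152∠11.2° V = 149.1 + j29.52 V.
Step 6 — Ohm's law: I = V / Z_total = (149.1 + j29.52) / (20 + j11.57) = 6.227 - j2.125 A.
Step 7 — Convert to polar: |I| = 6.579 A, ∠I = -18.8°.

I = 6.579∠-18.8° A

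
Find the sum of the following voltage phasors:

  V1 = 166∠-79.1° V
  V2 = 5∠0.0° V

Step 1 — Convert each phasor to rectangular form:
  V1 = 166·(cos(-79.1°) + j·sin(-79.1°)) = 31.39 - j163 V
  V2 = 5·(cos(0.0°) + j·sin(0.0°)) = 5 V
Step 2 — Sum components: V_total = 36.39 - j163 V.
Step 3 — Convert to polar: |V_total| = 167 V, ∠V_total = -77.4°.

V_total = 167∠-77.4° V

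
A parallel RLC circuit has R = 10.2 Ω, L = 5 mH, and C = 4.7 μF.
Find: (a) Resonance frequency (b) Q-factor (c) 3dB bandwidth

Step 1 — Resonance: ω₀ = 1/√(LC) = 1/√(0.005·4.7e-06) = 6523 rad/s.
Step 2 — f₀ = ω₀/(2π) = 1038 Hz.
Step 3 — Parallel Q: Q = R/(ω₀L) = 10.2/(6523·0.005) = 0.3127.
Step 4 — Bandwidth: Δω = ω₀/Q = 2.086e+04 rad/s; BW = Δω/(2π) = 3320 Hz.

(a) f₀ = 1038 Hz  (b) Q = 0.3127  (c) BW = 3320 Hz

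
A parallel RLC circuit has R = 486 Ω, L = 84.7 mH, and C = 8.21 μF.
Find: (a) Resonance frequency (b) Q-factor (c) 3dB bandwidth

Step 1 — Resonance: ω₀ = 1/√(LC) = 1/√(0.0847·8.21e-06) = 1199 rad/s.
Step 2 — f₀ = ω₀/(2π) = 190.9 Hz.
Step 3 — Parallel Q: Q = R/(ω₀L) = 486/(1199·0.0847) = 4.785.
Step 4 — Bandwidth: Δω = ω₀/Q = 250.6 rad/s; BW = Δω/(2π) = 39.89 Hz.

(a) f₀ = 190.9 Hz  (b) Q = 4.785  (c) BW = 39.89 Hz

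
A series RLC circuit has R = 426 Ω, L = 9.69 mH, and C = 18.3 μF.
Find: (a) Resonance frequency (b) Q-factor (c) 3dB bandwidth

Step 1 — Resonance condition Im(Z)=0 gives ω₀ = 1/√(LC).
Step 2 — ω₀ = 1/√(0.00969·1.83e-05) = 2375 rad/s.
Step 3 — f₀ = ω₀/(2π) = 377.9 Hz.
Step 4 — Series Q: Q = ω₀L/R = 2375·0.00969/426 = 0.05402.
Step 5 — 3dB bandwidth: Δω = ω₀/Q = 4.396e+04 rad/s; BW = Δω/(2π) = 6997 Hz.

(a) f₀ = 377.9 Hz  (b) Q = 0.05402  (c) BW = 6997 Hz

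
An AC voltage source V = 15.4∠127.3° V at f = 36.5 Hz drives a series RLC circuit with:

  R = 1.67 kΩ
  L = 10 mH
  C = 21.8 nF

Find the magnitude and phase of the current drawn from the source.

Step 1 — Angular frequency: ω = 2π·f = 2π·36.5 = 229.3 rad/s.
Step 2 — Component impedances:
  R: Z = R = 1670 Ω
  L: Z = jωL = j·229.3·0.01 = 0 + j2.293 Ω
  C: Z = 1/(jωC) = -j/(ω·C) = 0 - j2e+05 Ω
Step 3 — Series combination: Z_total = R + L + C = 1670 - j2e+05 Ω = 2e+05∠-89.5° Ω.
Step 4 — Source phasor: V = 15.4∠127.3° V = -9.332 + j12.25 V.
Step 5 — Ohm's law: I = V / Z_total = (-9.332 + j12.25) / (1670 - j2e+05) = -6.163e-05 - j4.614e-05 A.
Step 6 — Convert to polar: |I| = 7.699e-05 A, ∠I = -143.2°.

I = 7.699e-05∠-143.2° A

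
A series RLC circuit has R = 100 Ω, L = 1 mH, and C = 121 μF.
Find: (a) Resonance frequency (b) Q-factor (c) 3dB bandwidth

Step 1 — Resonance: ω₀ = 1/√(LC) = 1/√(0.001·0.000121) = 2875 rad/s.
Step 2 — f₀ = ω₀/(2π) = 457.5 Hz.
Step 3 — Series Q: Q = ω₀L/R = 2875·0.001/100 = 0.02875.
Step 4 — Bandwidth: Δω = ω₀/Q = 1e+05 rad/s; BW = Δω/(2π) = 1.592e+04 Hz.

(a) f₀ = 457.5 Hz  (b) Q = 0.02875  (c) BW = 1.592e+04 Hz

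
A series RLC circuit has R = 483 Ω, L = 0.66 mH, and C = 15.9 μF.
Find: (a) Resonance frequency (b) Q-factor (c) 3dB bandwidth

Step 1 — Resonance: ω₀ = 1/√(LC) = 1/√(0.00066·1.59e-05) = 9762 rad/s.
Step 2 — f₀ = ω₀/(2π) = 1554 Hz.
Step 3 — Series Q: Q = ω₀L/R = 9762·0.00066/483 = 0.01334.
Step 4 — Bandwidth: Δω = ω₀/Q = 7.318e+05 rad/s; BW = Δω/(2π) = 1.165e+05 Hz.

(a) f₀ = 1554 Hz  (b) Q = 0.01334  (c) BW = 1.165e+05 Hz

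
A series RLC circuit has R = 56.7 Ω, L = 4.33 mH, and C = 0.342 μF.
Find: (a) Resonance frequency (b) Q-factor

Step 1 — Resonance condition Im(Z)=0 gives ω₀ = 1/√(LC).
Step 2 — ω₀ = 1/√(0.00433·3.42e-07) = 2.599e+04 rad/s.
Step 3 — f₀ = ω₀/(2π) = 4136 Hz.
Step 4 — Series Q: Q = ω₀L/R = 2.599e+04·0.00433/56.7 = 1.984.

(a) f₀ = 4136 Hz  (b) Q = 1.984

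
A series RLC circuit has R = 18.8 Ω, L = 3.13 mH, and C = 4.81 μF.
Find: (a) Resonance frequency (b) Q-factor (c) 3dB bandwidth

Step 1 — Resonance: ω₀ = 1/√(LC) = 1/√(0.00313·4.81e-06) = 8150 rad/s.
Step 2 — f₀ = ω₀/(2π) = 1297 Hz.
Step 3 — Series Q: Q = ω₀L/R = 8150·0.00313/18.8 = 1.357.
Step 4 — Bandwidth: Δω = ω₀/Q = 6006 rad/s; BW = Δω/(2π) = 955.9 Hz.

(a) f₀ = 1297 Hz  (b) Q = 1.357  (c) BW = 955.9 Hz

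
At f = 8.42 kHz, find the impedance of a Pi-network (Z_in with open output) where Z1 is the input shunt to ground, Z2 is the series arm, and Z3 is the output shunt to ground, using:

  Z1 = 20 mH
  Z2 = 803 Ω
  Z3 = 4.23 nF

Step 1 — Angular frequency: ω = 2π·f = 2π·8420 = 5.29e+04 rad/s.
Step 2 — Component impedances:
  Z1: Z = jωL = j·5.29e+04·0.02 = 0 + j1058 Ω
  Z2: Z = R = 803 Ω
  Z3: Z = 1/(jωC) = -j/(ω·C) = 0 - j4469 Ω
Step 3 — With open output, the series arm Z2 and the output shunt Z3 appear in series to ground: Z2 + Z3 = 803 - j4469 Ω.
Step 4 — Parallel with input shunt Z1: Z_in = Z1 || (Z2 + Z3) = 73.23 + j1369 Ω = 1371∠86.9° Ω.

Z = 73.23 + j1369 Ω = 1371∠86.9° Ω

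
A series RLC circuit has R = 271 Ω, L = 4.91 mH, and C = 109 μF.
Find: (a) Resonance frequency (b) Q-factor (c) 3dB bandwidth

Step 1 — Resonance condition Im(Z)=0 gives ω₀ = 1/√(LC).
Step 2 — ω₀ = 1/√(0.00491·0.000109) = 1367 rad/s.
Step 3 — f₀ = ω₀/(2π) = 217.6 Hz.
Step 4 — Series Q: Q = ω₀L/R = 1367·0.00491/271 = 0.02477.
Step 5 — 3dB bandwidth: Δω = ω₀/Q = 5.519e+04 rad/s; BW = Δω/(2π) = 8784 Hz.

(a) f₀ = 217.6 Hz  (b) Q = 0.02477  (c) BW = 8784 Hz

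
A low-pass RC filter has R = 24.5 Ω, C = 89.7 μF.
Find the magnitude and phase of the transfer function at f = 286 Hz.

Step 1 — Angular frequency: ω = 2π·286 = 1797 rad/s.
Step 2 — Transfer function: H(jω) = 1/(1 + jωRC).
Step 3 — Denominator: 1 + jωRC = 1 + j·1797·24.5·8.97e-05 = 1 + j3.949.
Step 4 — H = 0.06026 - j0.238.
Step 5 — Magnitude: |H| = 0.2455 (-12.2 dB); phase: φ = -75.8°.

|H| = 0.2455 (-12.2 dB), φ = -75.8°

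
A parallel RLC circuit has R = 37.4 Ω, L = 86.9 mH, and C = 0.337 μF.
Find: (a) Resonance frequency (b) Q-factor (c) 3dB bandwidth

Step 1 — Resonance: ω₀ = 1/√(LC) = 1/√(0.0869·3.37e-07) = 5844 rad/s.
Step 2 — f₀ = ω₀/(2π) = 930 Hz.
Step 3 — Parallel Q: Q = R/(ω₀L) = 37.4/(5844·0.0869) = 0.07365.
Step 4 — Bandwidth: Δω = ω₀/Q = 7.934e+04 rad/s; BW = Δω/(2π) = 1.263e+04 Hz.

(a) f₀ = 930 Hz  (b) Q = 0.07365  (c) BW = 1.263e+04 Hz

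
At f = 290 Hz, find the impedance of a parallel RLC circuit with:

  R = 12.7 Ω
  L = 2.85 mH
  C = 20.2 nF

Step 1 — Angular frequency: ω = 2π·f = 2π·290 = 1822 rad/s.
Step 2 — Component impedances:
  R: Z = R = 12.7 Ω
  L: Z = jωL = j·1822·0.00285 = 0 + j5.193 Ω
  C: Z = 1/(jωC) = -j/(ω·C) = 0 - j2.717e+04 Ω
Step 3 — Parallel combination: 1/Z_total = 1/R + 1/L + 1/C; Z_total = 1.82 + j4.45 Ω = 4.808∠67.8° Ω.

Z = 1.82 + j4.45 Ω = 4.808∠67.8° Ω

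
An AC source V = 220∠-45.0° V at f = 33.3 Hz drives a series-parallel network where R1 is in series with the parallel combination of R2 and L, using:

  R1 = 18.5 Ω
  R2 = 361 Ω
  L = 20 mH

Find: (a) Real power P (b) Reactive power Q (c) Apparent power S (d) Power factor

Step 1 — Angular frequency: ω = 2π·f = 2π·33.3 = 209.2 rad/s.
Step 2 — Component impedances:
  R1: Z = R = 18.5 Ω
  R2: Z = R = 361 Ω
  L: Z = jωL = j·209.2·0.02 = 0 + j4.185 Ω
Step 3 — Parallel branch: R2 || L = 1/(1/R2 + 1/L) = 0.0485 + j4.184 Ω.
Step 4 — Series with R1: Z_total = R1 + (R2 || L) = 18.55 + j4.184 Ω = 19.01∠12.7° Ω.
Step 5 — Source phasor: V = 220∠-45.0° V = 155.6 - j155.6 V.
Step 6 — Current: I = V / Z = 6.181 - j9.781 A = 11.57∠-57.7° A.
Step 7 — Complex power: S = V·I* = 2483 + j560.1 VA.
Step 8 — Real power: P = Re(S) = 2483 W.
Step 9 — Reactive power: Q = Im(S) = 560.1 VAR.
Step 10 — Apparent power: |S| = 2545 VA.
Step 11 — Power factor: PF = P/|S| = 0.9755 (lagging).

(a) P = 2483 W  (b) Q = 560.1 VAR  (c) S = 2545 VA  (d) PF = 0.9755 (lagging)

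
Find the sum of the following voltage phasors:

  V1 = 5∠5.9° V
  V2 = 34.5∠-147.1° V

Step 1 — Convert each phasor to rectangular form:
  V1 = 5·(cos(5.9°) + j·sin(5.9°)) = 4.974 + j0.514 V
  V2 = 34.5·(cos(-147.1°) + j·sin(-147.1°)) = -28.97 - j18.74 V
Step 2 — Sum components: V_total = -23.99 - j18.23 V.
Step 3 — Convert to polar: |V_total| = 30.13 V, ∠V_total = -142.8°.

V_total = 30.13∠-142.8° V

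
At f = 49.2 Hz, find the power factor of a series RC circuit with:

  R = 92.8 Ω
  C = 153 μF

Step 1 — Angular frequency: ω = 2π·f = 2π·49.2 = 309.1 rad/s.
Step 2 — Component impedances:
  R: Z = R = 92.8 Ω
  C: Z = 1/(jωC) = -j/(ω·C) = 0 - j21.14 Ω
Step 3 — Series combination: Z_total = R + C = 92.8 - j21.14 Ω = 95.18∠-12.8° Ω.
Step 4 — Power factor: PF = cos(φ) = Re(Z)/|Z| = 92.8/95.18 = 0.975.
Step 5 — Type: Im(Z) = -21.14 ⇒ leading (phase φ = -12.8°).

PF = 0.975 (leading, φ = -12.8°)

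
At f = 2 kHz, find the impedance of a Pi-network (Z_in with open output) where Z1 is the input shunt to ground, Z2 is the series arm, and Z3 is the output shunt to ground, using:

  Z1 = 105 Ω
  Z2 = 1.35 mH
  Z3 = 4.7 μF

Step 1 — Angular frequency: ω = 2π·f = 2π·2000 = 1.257e+04 rad/s.
Step 2 — Component impedances:
  Z1: Z = R = 105 Ω
  Z2: Z = jωL = j·1.257e+04·0.00135 = 0 + j16.96 Ω
  Z3: Z = 1/(jωC) = -j/(ω·C) = 0 - j16.93 Ω
Step 3 — With open output, the series arm Z2 and the output shunt Z3 appear in series to ground: Z2 + Z3 = 0 + j0.03322 Ω.
Step 4 — Parallel with input shunt Z1: Z_in = Z1 || (Z2 + Z3) = 1.051e-05 + j0.03322 Ω = 0.03322∠90.0° Ω.

Z = 1.051e-05 + j0.03322 Ω = 0.03322∠90.0° Ω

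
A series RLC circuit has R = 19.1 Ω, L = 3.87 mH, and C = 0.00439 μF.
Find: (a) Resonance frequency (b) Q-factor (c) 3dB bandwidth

Step 1 — Resonance condition Im(Z)=0 gives ω₀ = 1/√(LC).
Step 2 — ω₀ = 1/√(0.00387·4.39e-09) = 2.426e+05 rad/s.
Step 3 — f₀ = ω₀/(2π) = 3.861e+04 Hz.
Step 4 — Series Q: Q = ω₀L/R = 2.426e+05·0.00387/19.1 = 49.16.
Step 5 — 3dB bandwidth: Δω = ω₀/Q = 4935 rad/s; BW = Δω/(2π) = 785.5 Hz.

(a) f₀ = 3.861e+04 Hz  (b) Q = 49.16  (c) BW = 785.5 Hz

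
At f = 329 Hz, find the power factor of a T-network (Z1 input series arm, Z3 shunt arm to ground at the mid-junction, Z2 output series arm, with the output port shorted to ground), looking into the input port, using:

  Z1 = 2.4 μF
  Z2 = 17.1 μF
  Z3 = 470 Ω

Step 1 — Angular frequency: ω = 2π·f = 2π·329 = 2067 rad/s.
Step 2 — Component impedances:
  Z1: Z = 1/(jωC) = -j/(ω·C) = 0 - j201.6 Ω
  Z2: Z = 1/(jωC) = -j/(ω·C) = 0 - j28.29 Ω
  Z3: Z = R = 470 Ω
Step 3 — With the output port shorted to ground, the output series arm Z2 runs from the junction to ground; the shunt arm Z3 also runs from the junction to ground. They appear in parallel: Z3 || Z2 = 1.697 - j28.19 Ω.
Step 4 — Series with input arm Z1: Z_in = Z1 + (Z3 || Z2) = 1.697 - j229.8 Ω = 229.8∠-89.6° Ω.
Step 5 — Power factor: PF = cos(φ) = Re(Z)/|Z| = 1.6966/229.76 = 0.007384.
Step 6 — Type: Im(Z) = -229.8 ⇒ leading (phase φ = -89.6°).

PF = 0.007384 (leading, φ = -89.6°)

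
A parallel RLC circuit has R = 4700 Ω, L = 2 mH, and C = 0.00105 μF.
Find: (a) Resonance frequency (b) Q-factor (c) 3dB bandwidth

Step 1 — Resonance: ω₀ = 1/√(LC) = 1/√(0.002·1.05e-09) = 6.901e+05 rad/s.
Step 2 — f₀ = ω₀/(2π) = 1.098e+05 Hz.
Step 3 — Parallel Q: Q = R/(ω₀L) = 4700/(6.901e+05·0.002) = 3.405.
Step 4 — Bandwidth: Δω = ω₀/Q = 2.026e+05 rad/s; BW = Δω/(2π) = 3.225e+04 Hz.

(a) f₀ = 1.098e+05 Hz  (b) Q = 3.405  (c) BW = 3.225e+04 Hz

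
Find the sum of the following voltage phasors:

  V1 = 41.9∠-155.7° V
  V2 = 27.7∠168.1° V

Step 1 — Convert each phasor to rectangular form:
  V1 = 41.9·(cos(-155.7°) + j·sin(-155.7°)) = -38.19 - j17.24 V
  V2 = 27.7·(cos(168.1°) + j·sin(168.1°)) = -27.1 + j5.712 V
Step 2 — Sum components: V_total = -65.29 - j11.53 V.
Step 3 — Convert to polar: |V_total| = 66.3 V, ∠V_total = -170.0°.

V_total = 66.3∠-170.0° V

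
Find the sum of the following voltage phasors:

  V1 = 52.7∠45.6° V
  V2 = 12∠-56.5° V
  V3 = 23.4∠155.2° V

Step 1 — Convert each phasor to rectangular form:
  V1 = 52.7·(cos(45.6°) + j·sin(45.6°)) = 36.87 + j37.65 V
  V2 = 12·(cos(-56.5°) + j·sin(-56.5°)) = 6.623 - j10.01 V
  V3 = 23.4·(cos(155.2°) + j·sin(155.2°)) = -21.24 + j9.815 V
Step 2 — Sum components: V_total = 22.25 + j37.46 V.
Step 3 — Convert to polar: |V_total| = 43.57 V, ∠V_total = 59.3°.

V_total = 43.57∠59.3° V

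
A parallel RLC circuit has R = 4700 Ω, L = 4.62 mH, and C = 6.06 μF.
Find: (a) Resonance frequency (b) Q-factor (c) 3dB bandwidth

Step 1 — Resonance: ω₀ = 1/√(LC) = 1/√(0.00462·6.06e-06) = 5976 rad/s.
Step 2 — f₀ = ω₀/(2π) = 951.2 Hz.
Step 3 — Parallel Q: Q = R/(ω₀L) = 4700/(5976·0.00462) = 170.2.
Step 4 — Bandwidth: Δω = ω₀/Q = 35.11 rad/s; BW = Δω/(2π) = 5.588 Hz.

(a) f₀ = 951.2 Hz  (b) Q = 170.2  (c) BW = 5.588 Hz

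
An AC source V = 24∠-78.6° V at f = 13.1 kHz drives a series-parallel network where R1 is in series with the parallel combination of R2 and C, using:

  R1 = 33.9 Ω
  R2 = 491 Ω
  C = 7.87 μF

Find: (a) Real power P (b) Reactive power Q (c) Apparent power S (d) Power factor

Step 1 — Angular frequency: ω = 2π·f = 2π·1.31e+04 = 8.231e+04 rad/s.
Step 2 — Component impedances:
  R1: Z = R = 33.9 Ω
  R2: Z = R = 491 Ω
  C: Z = 1/(jωC) = -j/(ω·C) = 0 - j1.544 Ω
Step 3 — Parallel branch: R2 || C = 1/(1/R2 + 1/C) = 0.004854 - j1.544 Ω.
Step 4 — Series with R1: Z_total = R1 + (R2 || C) = 33.9 - j1.544 Ω = 33.94∠-2.6° Ω.
Step 5 — Source phasor: V = 24∠-78.6° V = 4.744 - j23.53 V.
Step 6 — Current: I = V / Z = 0.1712 - j0.6861 A = 0.7071∠-76.0° A.
Step 7 — Complex power: S = V·I* = 16.95 - j0.7719 VA.
Step 8 — Real power: P = Re(S) = 16.95 W.
Step 9 — Reactive power: Q = Im(S) = -0.7719 VAR.
Step 10 — Apparent power: |S| = 16.97 VA.
Step 11 — Power factor: PF = P/|S| = 0.999 (leading).

(a) P = 16.95 W  (b) Q = -0.7719 VAR  (c) S = 16.97 VA  (d) PF = 0.999 (leading)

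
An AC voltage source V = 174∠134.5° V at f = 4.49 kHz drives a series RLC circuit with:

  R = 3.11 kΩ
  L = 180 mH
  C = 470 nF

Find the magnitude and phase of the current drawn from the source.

Step 1 — Angular frequency: ω = 2π·f = 2π·4490 = 2.821e+04 rad/s.
Step 2 — Component impedances:
  R: Z = R = 3110 Ω
  L: Z = jωL = j·2.821e+04·0.18 = 0 + j5078 Ω
  C: Z = 1/(jωC) = -j/(ω·C) = 0 - j75.42 Ω
Step 3 — Series combination: Z_total = R + L + C = 3110 + j5003 Ω = 5891∠58.1° Ω.
Step 4 — Source phasor: V = 174∠134.5° V = -122 + j124.1 V.
Step 5 — Ohm's law: I = V / Z_total = (-122 + j124.1) / (3110 + j5003) = 0.006962 + j0.02871 A.
Step 6 — Convert to polar: |I| = 0.02954 A, ∠I = 76.4°.

I = 0.02954∠76.4° A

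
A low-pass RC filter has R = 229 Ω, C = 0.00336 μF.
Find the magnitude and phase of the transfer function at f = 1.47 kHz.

Step 1 — Angular frequency: ω = 2π·1470 = 9236 rad/s.
Step 2 — Transfer function: H(jω) = 1/(1 + jωRC).
Step 3 — Denominator: 1 + jωRC = 1 + j·9236·229·3.36e-09 = 1 + j0.007107.
Step 4 — H = 0.9999 - j0.007106.
Step 5 — Magnitude: |H| = 1 (-0.0 dB); phase: φ = -0.4°.

|H| = 1 (-0.0 dB), φ = -0.4°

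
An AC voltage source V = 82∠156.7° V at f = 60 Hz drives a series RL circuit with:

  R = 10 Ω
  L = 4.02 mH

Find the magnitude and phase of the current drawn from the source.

Step 1 — Angular frequency: ω = 2π·f = 2π·60 = 377 rad/s.
Step 2 — Component impedances:
  R: Z = R = 10 Ω
  L: Z = jωL = j·377·0.00402 = 0 + j1.516 Ω
Step 3 — Series combination: Z_total = R + L = 10 + j1.516 Ω = 10.11∠8.6° Ω.
Step 4 — Source phasor: V = 82∠156.7° V = -75.31 + j32.43 V.
Step 5 — Ohm's law: I = V / Z_total = (-75.31 + j32.43) / (10 + j1.516) = -6.882 + j4.286 A.
Step 6 — Convert to polar: |I| = 8.107 A, ∠I = 148.1°.

I = 8.107∠148.1° A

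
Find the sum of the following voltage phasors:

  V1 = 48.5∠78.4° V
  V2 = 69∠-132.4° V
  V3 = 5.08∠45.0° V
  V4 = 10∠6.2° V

Step 1 — Convert each phasor to rectangular form:
  V1 = 48.5·(cos(78.4°) + j·sin(78.4°)) = 9.752 + j47.51 V
  V2 = 69·(cos(-132.4°) + j·sin(-132.4°)) = -46.53 - j50.95 V
  V3 = 5.08·(cos(45.0°) + j·sin(45.0°)) = 3.592 + j3.592 V
  V4 = 10·(cos(6.2°) + j·sin(6.2°)) = 9.942 + j1.08 V
Step 2 — Sum components: V_total = -23.24 + j1.228 V.
Step 3 — Convert to polar: |V_total| = 23.27 V, ∠V_total = 177.0°.

V_total = 23.27∠177.0° V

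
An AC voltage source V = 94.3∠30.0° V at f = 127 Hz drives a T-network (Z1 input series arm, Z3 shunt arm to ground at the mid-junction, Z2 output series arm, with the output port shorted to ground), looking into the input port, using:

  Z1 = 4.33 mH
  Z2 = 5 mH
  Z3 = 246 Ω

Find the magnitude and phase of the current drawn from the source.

Step 1 — Angular frequency: ω = 2π·f = 2π·127 = 798 rad/s.
Step 2 — Component impedances:
  Z1: Z = jωL = j·798·0.00433 = 0 + j3.455 Ω
  Z2: Z = jωL = j·798·0.005 = 0 + j3.99 Ω
  Z3: Z = R = 246 Ω
Step 3 — With the output port shorted to ground, the output series arm Z2 runs from the junction to ground; the shunt arm Z3 also runs from the junction to ground. They appear in parallel: Z3 || Z2 = 0.06469 + j3.989 Ω.
Step 4 — Series with input arm Z1: Z_in = Z1 + (Z3 || Z2) = 0.06469 + j7.444 Ω = 7.444∠89.5° Ω.
Step 5 — Source phasor: V = 94.3∠30.0° V = 81.67 + j47.15 V.
Step 6 — Ohm's law: I = V / Z_total = (81.67 + j47.15) / (0.06469 + j7.444) = 6.429 - j10.91 A.
Step 7 — Convert to polar: |I| = 12.67 A, ∠I = -59.5°.

I = 12.67∠-59.5° A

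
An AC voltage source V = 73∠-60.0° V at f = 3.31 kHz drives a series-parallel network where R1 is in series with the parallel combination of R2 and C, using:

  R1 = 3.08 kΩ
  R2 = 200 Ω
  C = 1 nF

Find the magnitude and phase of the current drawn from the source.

Step 1 — Angular frequency: ω = 2π·f = 2π·3310 = 2.08e+04 rad/s.
Step 2 — Component impedances:
  R1: Z = R = 3080 Ω
  R2: Z = R = 200 Ω
  C: Z = 1/(jωC) = -j/(ω·C) = 0 - j4.808e+04 Ω
Step 3 — Parallel branch: R2 || C = 1/(1/R2 + 1/C) = 200 - j0.8319 Ω.
Step 4 — Series with R1: Z_total = R1 + (R2 || C) = 3280 - j0.8319 Ω = 3280∠-0.0° Ω.
Step 5 — Source phasor: V = 73∠-60.0° V = 36.5 - j63.22 V.
Step 6 — Ohm's law: I = V / Z_total = (36.5 - j63.22) / (3280 - j0.8319) = 0.01113 - j0.01927 A.
Step 7 — Convert to polar: |I| = 0.02226 A, ∠I = -60.0°.

I = 0.02226∠-60.0° A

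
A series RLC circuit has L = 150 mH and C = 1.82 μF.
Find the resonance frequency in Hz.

Step 1 — Resonance condition Im(Z)=0 gives ω₀ = 1/√(LC).
Step 2 — ω₀ = 1/√(0.15·1.82e-06) = 1914 rad/s.
Step 3 — f₀ = ω₀/(2π) = 304.6 Hz.

f₀ = 304.6 Hz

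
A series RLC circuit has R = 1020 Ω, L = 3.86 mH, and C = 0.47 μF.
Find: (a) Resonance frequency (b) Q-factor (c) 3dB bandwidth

Step 1 — Resonance: ω₀ = 1/√(LC) = 1/√(0.00386·4.7e-07) = 2.348e+04 rad/s.
Step 2 — f₀ = ω₀/(2π) = 3737 Hz.
Step 3 — Series Q: Q = ω₀L/R = 2.348e+04·0.00386/1020 = 0.08885.
Step 4 — Bandwidth: Δω = ω₀/Q = 2.642e+05 rad/s; BW = Δω/(2π) = 4.206e+04 Hz.

(a) f₀ = 3737 Hz  (b) Q = 0.08885  (c) BW = 4.206e+04 Hz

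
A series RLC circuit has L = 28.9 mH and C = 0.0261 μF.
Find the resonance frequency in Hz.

Step 1 — Resonance condition Im(Z)=0 gives ω₀ = 1/√(LC).
Step 2 — ω₀ = 1/√(0.0289·2.61e-08) = 3.641e+04 rad/s.
Step 3 — f₀ = ω₀/(2π) = 5795 Hz.

f₀ = 5795 Hz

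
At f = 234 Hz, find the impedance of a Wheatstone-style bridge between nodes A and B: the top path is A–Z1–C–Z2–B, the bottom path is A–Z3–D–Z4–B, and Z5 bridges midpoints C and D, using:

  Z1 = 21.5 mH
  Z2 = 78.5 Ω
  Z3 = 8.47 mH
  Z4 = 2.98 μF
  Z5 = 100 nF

Step 1 — Angular frequency: ω = 2π·f = 2π·234 = 1470 rad/s.
Step 2 — Component impedances:
  Z1: Z = jωL = j·1470·0.0215 = 0 + j31.61 Ω
  Z2: Z = R = 78.5 Ω
  Z3: Z = jωL = j·1470·0.00847 = 0 + j12.45 Ω
  Z4: Z = 1/(jωC) = -j/(ω·C) = 0 - j228.2 Ω
  Z5: Z = 1/(jωC) = -j/(ω·C) = 0 - j6801 Ω
Step 3 — Bridge requires nodal analysis (the Z5 bridge couples midpoints C and D, so the two paths cannot be reduced to a simple series/parallel combination). Setting node B to ground and injecting 1 A at node A, the 3-node admittance system at A, C, D solves to V_A = Z_AB = 91.36 - j1.739 Ω = 91.38∠-1.1° Ω.

Z = 91.36 - j1.739 Ω = 91.38∠-1.1° Ω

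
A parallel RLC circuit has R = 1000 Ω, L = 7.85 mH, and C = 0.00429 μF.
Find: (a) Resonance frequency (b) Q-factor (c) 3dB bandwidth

Step 1 — Resonance: ω₀ = 1/√(LC) = 1/√(0.00785·4.29e-09) = 1.723e+05 rad/s.
Step 2 — f₀ = ω₀/(2π) = 2.743e+04 Hz.
Step 3 — Parallel Q: Q = R/(ω₀L) = 1000/(1.723e+05·0.00785) = 0.7393.
Step 4 — Bandwidth: Δω = ω₀/Q = 2.331e+05 rad/s; BW = Δω/(2π) = 3.71e+04 Hz.

(a) f₀ = 2.743e+04 Hz  (b) Q = 0.7393  (c) BW = 3.71e+04 Hz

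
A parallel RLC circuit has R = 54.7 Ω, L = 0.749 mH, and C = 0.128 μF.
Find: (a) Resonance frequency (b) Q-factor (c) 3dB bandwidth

Step 1 — Resonance: ω₀ = 1/√(LC) = 1/√(0.000749·1.28e-07) = 1.021e+05 rad/s.
Step 2 — f₀ = ω₀/(2π) = 1.625e+04 Hz.
Step 3 — Parallel Q: Q = R/(ω₀L) = 54.7/(1.021e+05·0.000749) = 0.7151.
Step 4 — Bandwidth: Δω = ω₀/Q = 1.428e+05 rad/s; BW = Δω/(2π) = 2.273e+04 Hz.

(a) f₀ = 1.625e+04 Hz  (b) Q = 0.7151  (c) BW = 2.273e+04 Hz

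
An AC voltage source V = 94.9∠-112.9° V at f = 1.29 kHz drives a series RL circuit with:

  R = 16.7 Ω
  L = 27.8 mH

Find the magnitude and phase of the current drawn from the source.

Step 1 — Angular frequency: ω = 2π·f = 2π·1290 = 8105 rad/s.
Step 2 — Component impedances:
  R: Z = R = 16.7 Ω
  L: Z = jωL = j·8105·0.0278 = 0 + j225.3 Ω
Step 3 — Series combination: Z_total = R + L = 16.7 + j225.3 Ω = 225.9∠85.8° Ω.
Step 4 — Source phasor: V = 94.9∠-112.9° V = -36.93 - j87.42 V.
Step 5 — Ohm's law: I = V / Z_total = (-36.93 - j87.42) / (16.7 + j225.3) = -0.3979 + j0.1344 A.
Step 6 — Convert to polar: |I| = 0.42 A, ∠I = 161.3°.

I = 0.42∠161.3° A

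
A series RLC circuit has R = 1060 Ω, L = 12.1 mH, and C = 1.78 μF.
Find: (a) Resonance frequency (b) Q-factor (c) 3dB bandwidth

Step 1 — Resonance condition Im(Z)=0 gives ω₀ = 1/√(LC).
Step 2 — ω₀ = 1/√(0.0121·1.78e-06) = 6814 rad/s.
Step 3 — f₀ = ω₀/(2π) = 1084 Hz.
Step 4 — Series Q: Q = ω₀L/R = 6814·0.0121/1060 = 0.07778.
Step 5 — 3dB bandwidth: Δω = ω₀/Q = 8.76e+04 rad/s; BW = Δω/(2π) = 1.394e+04 Hz.

(a) f₀ = 1084 Hz  (b) Q = 0.07778  (c) BW = 1.394e+04 Hz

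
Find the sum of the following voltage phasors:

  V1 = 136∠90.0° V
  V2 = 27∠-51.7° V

Step 1 — Convert each phasor to rectangular form:
  V1 = 136·(cos(90.0°) + j·sin(90.0°)) = 0 + j136 V
  V2 = 27·(cos(-51.7°) + j·sin(-51.7°)) = 16.73 - j21.19 V
Step 2 — Sum components: V_total = 16.73 + j114.8 V.
Step 3 — Convert to polar: |V_total| = 116 V, ∠V_total = 81.7°.

V_total = 116∠81.7° V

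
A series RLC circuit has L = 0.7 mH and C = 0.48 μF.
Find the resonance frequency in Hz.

Step 1 — Resonance condition Im(Z)=0 gives ω₀ = 1/√(LC).
Step 2 — ω₀ = 1/√(0.0007·4.8e-07) = 5.455e+04 rad/s.
Step 3 — f₀ = ω₀/(2π) = 8683 Hz.

f₀ = 8683 Hz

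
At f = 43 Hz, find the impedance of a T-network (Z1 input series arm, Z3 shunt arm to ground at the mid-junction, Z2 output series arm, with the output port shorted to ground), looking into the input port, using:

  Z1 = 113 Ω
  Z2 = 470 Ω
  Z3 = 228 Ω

Step 1 — Angular frequency: ω = 2π·f = 2π·43 = 270.2 rad/s.
Step 2 — Component impedances:
  Z1: Z = R = 113 Ω
  Z2: Z = R = 470 Ω
  Z3: Z = R = 228 Ω
Step 3 — With the output port shorted to ground, the output series arm Z2 runs from the junction to ground; the shunt arm Z3 also runs from the junction to ground. They appear in parallel: Z3 || Z2 = 153.5 Ω.
Step 4 — Series with input arm Z1: Z_in = Z1 + (Z3 || Z2) = 266.5 Ω = 266.5∠0.0° Ω.

Z = 266.5 Ω = 266.5∠0.0° Ω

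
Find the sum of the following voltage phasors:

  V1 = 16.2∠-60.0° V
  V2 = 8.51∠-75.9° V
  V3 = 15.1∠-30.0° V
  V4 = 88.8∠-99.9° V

Step 1 — Convert each phasor to rectangular form:
  V1 = 16.2·(cos(-60.0°) + j·sin(-60.0°)) = 8.1 - j14.03 V
  V2 = 8.51·(cos(-75.9°) + j·sin(-75.9°)) = 2.073 - j8.254 V
  V3 = 15.1·(cos(-30.0°) + j·sin(-30.0°)) = 13.08 - j7.55 V
  V4 = 88.8·(cos(-99.9°) + j·sin(-99.9°)) = -15.27 - j87.48 V
Step 2 — Sum components: V_total = 7.983 - j117.3 V.
Step 3 — Convert to polar: |V_total| = 117.6 V, ∠V_total = -86.1°.

V_total = 117.6∠-86.1° V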